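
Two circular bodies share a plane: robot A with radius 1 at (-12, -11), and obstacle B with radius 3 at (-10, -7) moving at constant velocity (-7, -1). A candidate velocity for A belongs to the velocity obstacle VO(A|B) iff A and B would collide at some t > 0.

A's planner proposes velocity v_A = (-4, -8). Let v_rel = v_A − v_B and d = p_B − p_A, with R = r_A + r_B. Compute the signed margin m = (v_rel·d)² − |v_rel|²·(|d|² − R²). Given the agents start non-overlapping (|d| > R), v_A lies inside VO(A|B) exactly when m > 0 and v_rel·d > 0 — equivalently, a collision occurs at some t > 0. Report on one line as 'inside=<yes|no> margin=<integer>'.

d = (2, 4),  |d|² = 20;  R = 1+3 = 4,  c = 20−4² = 4
v_rel = (3, -7),  |v_rel|² = 58;  v_rel·d = (3)·(2) + (-7)·(4) = -22
58·t² + 44·t + 4 = 0  ⇒  m = (-22)² − 58·4 = 252
m = 252 > 0,  v_rel·d = -22 < 0  ⇒  outside

inside=no margin=252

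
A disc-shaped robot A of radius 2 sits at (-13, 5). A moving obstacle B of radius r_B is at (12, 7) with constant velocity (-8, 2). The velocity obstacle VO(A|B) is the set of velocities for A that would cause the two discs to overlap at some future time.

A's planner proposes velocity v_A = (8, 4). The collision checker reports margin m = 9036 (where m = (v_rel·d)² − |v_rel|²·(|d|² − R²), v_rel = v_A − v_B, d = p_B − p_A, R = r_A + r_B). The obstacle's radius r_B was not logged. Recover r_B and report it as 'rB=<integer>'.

m = 9036
d = (25, 2);  v_rel = (16, 2),  |v_rel|² = 260
v_rel×d = (16)·(2) − (2)·(25) = -18
since m = R²·260 − (-18)²:  R² = (324 + 9036) / 260 = 36
R = √36 = 6  ⇒  r_B = 6 − 2 = 4

rB=4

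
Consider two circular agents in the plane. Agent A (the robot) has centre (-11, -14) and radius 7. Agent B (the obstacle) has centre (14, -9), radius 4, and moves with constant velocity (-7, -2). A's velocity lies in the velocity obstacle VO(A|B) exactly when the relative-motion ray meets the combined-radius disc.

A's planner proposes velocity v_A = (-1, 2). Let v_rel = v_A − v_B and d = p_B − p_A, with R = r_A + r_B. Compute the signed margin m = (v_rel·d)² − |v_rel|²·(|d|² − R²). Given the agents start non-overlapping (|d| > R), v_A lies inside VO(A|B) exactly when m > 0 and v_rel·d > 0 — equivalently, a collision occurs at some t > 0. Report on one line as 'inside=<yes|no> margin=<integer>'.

d = (25, 5),  |d|² = 650;  R = 7+4 = 11,  c = 650−11² = 529
v_rel = (6, 4),  |v_rel|² = 52;  v_rel·d = (6)·(25) + (4)·(5) = 170
52·t² − 340·t + 529 = 0  ⇒  m = 170² − 52·529 = 1392
m = 1392 > 0,  v_rel·d = 170 > 0  ⇒  inside

inside=yes margin=1392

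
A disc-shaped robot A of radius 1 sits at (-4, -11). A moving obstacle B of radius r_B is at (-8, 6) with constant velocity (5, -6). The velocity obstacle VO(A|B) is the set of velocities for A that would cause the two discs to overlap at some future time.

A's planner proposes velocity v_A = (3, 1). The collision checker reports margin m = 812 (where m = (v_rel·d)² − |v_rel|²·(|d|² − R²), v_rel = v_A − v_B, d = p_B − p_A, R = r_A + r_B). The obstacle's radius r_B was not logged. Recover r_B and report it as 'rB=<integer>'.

m = 812
d = (-4, 17);  v_rel = (-2, 7),  |v_rel|² = 53
v_rel×d = (-2)·(17) − (7)·(-4) = -6
since m = R²·53 − (-6)²:  R² = (36 + 812) / 53 = 16
R = √16 = 4  ⇒  r_B = 4 − 1 = 3

rB=3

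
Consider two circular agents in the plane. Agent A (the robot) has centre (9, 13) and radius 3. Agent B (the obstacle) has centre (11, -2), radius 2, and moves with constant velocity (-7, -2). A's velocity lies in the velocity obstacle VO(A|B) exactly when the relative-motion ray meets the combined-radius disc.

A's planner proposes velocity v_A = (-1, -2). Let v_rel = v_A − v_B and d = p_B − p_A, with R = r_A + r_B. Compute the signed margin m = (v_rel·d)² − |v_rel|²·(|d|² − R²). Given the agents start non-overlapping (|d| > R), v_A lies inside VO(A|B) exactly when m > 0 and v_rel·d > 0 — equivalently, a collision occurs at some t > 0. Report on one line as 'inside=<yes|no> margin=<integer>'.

d = (2, -15),  |d|² = 229;  R = 3+2 = 5,  c = 229−5² = 204
v_rel = (6, 0),  |v_rel|² = 36;  v_rel·d = (6)·(2) + (0)·(-15) = 12
36·t² − 24·t + 204 = 0  ⇒  m = 12² − 36·204 = -7200
m = -7200 < 0,  v_rel·d = 12 > 0  ⇒  outside

inside=no margin=-7200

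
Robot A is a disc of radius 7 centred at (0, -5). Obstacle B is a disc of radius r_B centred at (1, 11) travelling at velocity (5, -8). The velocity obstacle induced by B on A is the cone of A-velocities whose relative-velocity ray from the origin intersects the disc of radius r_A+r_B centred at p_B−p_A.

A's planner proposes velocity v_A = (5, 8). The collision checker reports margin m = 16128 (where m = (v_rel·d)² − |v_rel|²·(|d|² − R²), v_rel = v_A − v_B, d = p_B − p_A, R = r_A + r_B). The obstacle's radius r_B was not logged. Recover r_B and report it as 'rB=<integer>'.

m = 16128
d = (1, 16);  v_rel = (0, 16),  |v_rel|² = 256
v_rel×d = (0)·(16) − (16)·(1) = -16
since m = R²·256 − (-16)²:  R² = (256 + 16128) / 256 = 64
R = √64 = 8  ⇒  r_B = 8 − 7 = 1

rB=1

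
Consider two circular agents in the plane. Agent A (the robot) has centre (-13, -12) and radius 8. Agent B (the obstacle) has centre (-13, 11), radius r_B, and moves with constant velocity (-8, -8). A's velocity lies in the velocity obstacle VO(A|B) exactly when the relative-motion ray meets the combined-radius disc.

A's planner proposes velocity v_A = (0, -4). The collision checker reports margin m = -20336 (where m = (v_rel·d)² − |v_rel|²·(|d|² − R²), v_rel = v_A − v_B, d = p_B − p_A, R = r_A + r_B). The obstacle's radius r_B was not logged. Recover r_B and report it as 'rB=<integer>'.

m = -20336
d = (0, 23);  v_rel = (8, 4),  |v_rel|² = 80
v_rel×d = (8)·(23) − (4)·(0) = 184
since m = R²·80 − 184²:  R² = (33856 + -20336) / 80 = 169
R = √169 = 13  ⇒  r_B = 13 − 8 = 5

rB=5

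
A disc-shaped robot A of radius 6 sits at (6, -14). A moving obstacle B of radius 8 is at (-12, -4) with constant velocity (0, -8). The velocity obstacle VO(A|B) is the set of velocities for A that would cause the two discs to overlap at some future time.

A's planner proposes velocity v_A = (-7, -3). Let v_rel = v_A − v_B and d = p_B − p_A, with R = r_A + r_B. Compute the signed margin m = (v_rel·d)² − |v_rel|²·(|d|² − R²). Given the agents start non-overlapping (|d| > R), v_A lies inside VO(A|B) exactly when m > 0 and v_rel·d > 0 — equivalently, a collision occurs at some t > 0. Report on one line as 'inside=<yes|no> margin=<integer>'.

d = (-18, 10),  |d|² = 424;  R = 6+8 = 14,  c = 424−14² = 228
v_rel = (-7, 5),  |v_rel|² = 74;  v_rel·d = (-7)·(-18) + (5)·(10) = 176
74·t² − 352·t + 228 = 0  ⇒  m = 176² − 74·228 = 14104
m = 14104 > 0,  v_rel·d = 176 > 0  ⇒  inside

inside=yes margin=14104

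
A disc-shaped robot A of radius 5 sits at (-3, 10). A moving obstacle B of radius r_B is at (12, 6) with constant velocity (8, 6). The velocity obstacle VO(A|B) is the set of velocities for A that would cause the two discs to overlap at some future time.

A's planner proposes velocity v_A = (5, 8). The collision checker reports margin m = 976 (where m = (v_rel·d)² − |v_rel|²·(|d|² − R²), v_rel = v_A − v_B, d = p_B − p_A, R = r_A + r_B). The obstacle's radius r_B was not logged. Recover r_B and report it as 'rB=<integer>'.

m = 976
d = (15, -4);  v_rel = (-3, 2),  |v_rel|² = 13
v_rel×d = (-3)·(-4) − (2)·(15) = -18
since m = R²·13 − (-18)²:  R² = (324 + 976) / 13 = 100
R = √100 = 10  ⇒  r_B = 10 − 5 = 5

rB=5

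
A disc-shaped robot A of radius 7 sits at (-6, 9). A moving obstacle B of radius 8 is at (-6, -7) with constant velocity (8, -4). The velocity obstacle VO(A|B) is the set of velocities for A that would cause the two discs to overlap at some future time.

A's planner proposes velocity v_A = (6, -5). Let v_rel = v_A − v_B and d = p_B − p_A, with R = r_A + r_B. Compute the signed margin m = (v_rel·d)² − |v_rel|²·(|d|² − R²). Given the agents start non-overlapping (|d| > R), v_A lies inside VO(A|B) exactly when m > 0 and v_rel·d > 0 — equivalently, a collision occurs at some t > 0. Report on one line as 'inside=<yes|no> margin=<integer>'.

d = (0, -16),  |d|² = 256;  R = 7+8 = 15,  c = 256−15² = 31
v_rel = (-2, -1),  |v_rel|² = 5;  v_rel·d = (-2)·(0) + (-1)·(-16) = 16
5·t² − 32·t + 31 = 0  ⇒  m = 16² − 5·31 = 101
m = 101 > 0,  v_rel·d = 16 > 0  ⇒  inside

inside=yes margin=101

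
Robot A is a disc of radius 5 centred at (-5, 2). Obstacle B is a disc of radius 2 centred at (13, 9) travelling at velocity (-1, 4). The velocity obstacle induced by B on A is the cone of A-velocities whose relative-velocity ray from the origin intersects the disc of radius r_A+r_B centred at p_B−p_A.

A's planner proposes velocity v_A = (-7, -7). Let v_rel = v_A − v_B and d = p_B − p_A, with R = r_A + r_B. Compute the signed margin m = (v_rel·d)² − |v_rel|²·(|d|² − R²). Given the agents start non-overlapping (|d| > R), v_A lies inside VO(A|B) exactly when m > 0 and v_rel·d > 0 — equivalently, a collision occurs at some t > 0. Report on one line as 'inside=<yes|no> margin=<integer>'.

d = (18, 7),  |d|² = 373;  R = 5+2 = 7,  c = 373−7² = 324
v_rel = (-6, -11),  |v_rel|² = 157;  v_rel·d = (-6)·(18) + (-11)·(7) = -185
157·t² + 370·t + 324 = 0  ⇒  m = (-185)² − 157·324 = -16643
m = -16643 < 0,  v_rel·d = -185 < 0  ⇒  outside

inside=no margin=-16643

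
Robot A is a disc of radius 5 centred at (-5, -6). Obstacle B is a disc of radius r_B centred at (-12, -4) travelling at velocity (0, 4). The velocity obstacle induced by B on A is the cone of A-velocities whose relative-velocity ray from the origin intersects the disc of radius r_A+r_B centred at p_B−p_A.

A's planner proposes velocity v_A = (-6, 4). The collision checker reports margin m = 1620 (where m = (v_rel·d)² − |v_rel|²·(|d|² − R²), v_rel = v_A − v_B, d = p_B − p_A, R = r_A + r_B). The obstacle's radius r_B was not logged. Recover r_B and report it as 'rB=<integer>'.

m = 1620
d = (-7, 2);  v_rel = (-6, 0),  |v_rel|² = 36
v_rel×d = (-6)·(2) − (0)·(-7) = -12
since m = R²·36 − (-12)²:  R² = (144 + 1620) / 36 = 49
R = √49 = 7  ⇒  r_B = 7 − 5 = 2

rB=2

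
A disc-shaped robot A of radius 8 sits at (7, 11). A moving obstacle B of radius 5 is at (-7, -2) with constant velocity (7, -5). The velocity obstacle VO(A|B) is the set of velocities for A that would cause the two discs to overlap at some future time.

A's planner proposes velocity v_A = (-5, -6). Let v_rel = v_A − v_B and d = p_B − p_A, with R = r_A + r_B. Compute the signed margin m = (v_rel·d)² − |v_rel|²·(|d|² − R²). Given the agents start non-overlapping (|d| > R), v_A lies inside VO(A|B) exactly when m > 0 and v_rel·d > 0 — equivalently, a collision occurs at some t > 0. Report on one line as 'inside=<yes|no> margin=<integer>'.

d = (-14, -13),  |d|² = 365;  R = 8+5 = 13,  c = 365−13² = 196
v_rel = (-12, -1),  |v_rel|² = 145;  v_rel·d = (-12)·(-14) + (-1)·(-13) = 181
145·t² − 362·t + 196 = 0  ⇒  m = 181² − 145·196 = 4341
m = 4341 > 0,  v_rel·d = 181 > 0  ⇒  inside

inside=yes margin=4341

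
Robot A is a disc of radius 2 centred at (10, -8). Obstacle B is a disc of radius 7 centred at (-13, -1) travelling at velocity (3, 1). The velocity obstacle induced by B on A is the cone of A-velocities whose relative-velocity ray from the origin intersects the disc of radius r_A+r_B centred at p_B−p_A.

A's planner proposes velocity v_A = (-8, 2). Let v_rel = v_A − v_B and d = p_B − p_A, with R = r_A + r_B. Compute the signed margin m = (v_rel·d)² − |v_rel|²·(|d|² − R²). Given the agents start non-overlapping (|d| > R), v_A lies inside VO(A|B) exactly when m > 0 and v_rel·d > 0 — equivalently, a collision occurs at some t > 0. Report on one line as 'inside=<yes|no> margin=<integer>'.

d = (-23, 7),  |d|² = 578;  R = 2+7 = 9,  c = 578−9² = 497
v_rel = (-11, 1),  |v_rel|² = 122;  v_rel·d = (-11)·(-23) + (1)·(7) = 260
122·t² − 520·t + 497 = 0  ⇒  m = 260² − 122·497 = 6966
m = 6966 > 0,  v_rel·d = 260 > 0  ⇒  inside

inside=yes margin=6966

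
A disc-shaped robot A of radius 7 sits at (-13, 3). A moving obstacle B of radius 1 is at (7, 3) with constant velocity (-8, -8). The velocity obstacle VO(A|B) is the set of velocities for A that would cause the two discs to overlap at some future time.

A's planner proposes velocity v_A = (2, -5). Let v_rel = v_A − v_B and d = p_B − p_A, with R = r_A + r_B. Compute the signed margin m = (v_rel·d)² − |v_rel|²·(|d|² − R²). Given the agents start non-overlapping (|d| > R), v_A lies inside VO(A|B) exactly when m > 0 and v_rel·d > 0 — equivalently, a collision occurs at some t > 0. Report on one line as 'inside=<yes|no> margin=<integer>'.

d = (20, 0),  |d|² = 400;  R = 7+1 = 8,  c = 400−8² = 336
v_rel = (10, 3),  |v_rel|² = 109;  v_rel·d = (10)·(20) + (3)·(0) = 200
109·t² − 400·t + 336 = 0  ⇒  m = 200² − 109·336 = 3376
m = 3376 > 0,  v_rel·d = 200 > 0  ⇒  inside

inside=yes margin=3376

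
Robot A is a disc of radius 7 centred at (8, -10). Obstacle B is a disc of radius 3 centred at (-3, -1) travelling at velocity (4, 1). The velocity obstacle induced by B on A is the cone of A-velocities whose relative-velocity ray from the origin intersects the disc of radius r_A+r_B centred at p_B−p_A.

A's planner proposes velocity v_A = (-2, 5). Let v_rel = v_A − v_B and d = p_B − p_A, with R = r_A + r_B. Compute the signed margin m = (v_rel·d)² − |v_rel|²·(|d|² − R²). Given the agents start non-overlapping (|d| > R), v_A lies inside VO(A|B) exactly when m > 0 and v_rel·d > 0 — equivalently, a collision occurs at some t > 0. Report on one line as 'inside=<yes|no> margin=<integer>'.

d = (-11, 9),  |d|² = 202;  R = 7+3 = 10,  c = 202−10² = 102
v_rel = (-6, 4),  |v_rel|² = 52;  v_rel·d = (-6)·(-11) + (4)·(9) = 102
52·t² − 204·t + 102 = 0  ⇒  m = 102² − 52·102 = 5100
m = 5100 > 0,  v_rel·d = 102 > 0  ⇒  inside

inside=yes margin=5100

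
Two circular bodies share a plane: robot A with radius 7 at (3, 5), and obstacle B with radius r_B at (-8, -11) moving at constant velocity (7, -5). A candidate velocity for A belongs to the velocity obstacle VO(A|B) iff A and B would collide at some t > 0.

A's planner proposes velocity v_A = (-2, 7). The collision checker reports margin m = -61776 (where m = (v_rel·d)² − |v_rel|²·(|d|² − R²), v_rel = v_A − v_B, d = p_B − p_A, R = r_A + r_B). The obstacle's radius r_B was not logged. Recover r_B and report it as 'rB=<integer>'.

m = -61776
d = (-11, -16);  v_rel = (-9, 12),  |v_rel|² = 225
v_rel×d = (-9)·(-16) − (12)·(-11) = 276
since m = R²·225 − 276²:  R² = (76176 + -61776) / 225 = 64
R = √64 = 8  ⇒  r_B = 8 − 7 = 1

rB=1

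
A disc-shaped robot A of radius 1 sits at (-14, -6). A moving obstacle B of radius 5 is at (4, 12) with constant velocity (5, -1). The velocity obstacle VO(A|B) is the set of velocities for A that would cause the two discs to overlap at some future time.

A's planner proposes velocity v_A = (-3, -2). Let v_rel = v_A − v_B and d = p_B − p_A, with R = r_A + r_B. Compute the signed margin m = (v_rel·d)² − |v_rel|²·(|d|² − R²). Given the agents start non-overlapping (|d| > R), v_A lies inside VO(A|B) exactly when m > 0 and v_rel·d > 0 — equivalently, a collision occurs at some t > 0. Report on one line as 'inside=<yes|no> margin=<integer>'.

d = (18, 18),  |d|² = 648;  R = 1+5 = 6,  c = 648−6² = 612
v_rel = (-8, -1),  |v_rel|² = 65;  v_rel·d = (-8)·(18) + (-1)·(18) = -162
65·t² + 324·t + 612 = 0  ⇒  m = (-162)² − 65·612 = -13536
m = -13536 < 0,  v_rel·d = -162 < 0  ⇒  outside

inside=no margin=-13536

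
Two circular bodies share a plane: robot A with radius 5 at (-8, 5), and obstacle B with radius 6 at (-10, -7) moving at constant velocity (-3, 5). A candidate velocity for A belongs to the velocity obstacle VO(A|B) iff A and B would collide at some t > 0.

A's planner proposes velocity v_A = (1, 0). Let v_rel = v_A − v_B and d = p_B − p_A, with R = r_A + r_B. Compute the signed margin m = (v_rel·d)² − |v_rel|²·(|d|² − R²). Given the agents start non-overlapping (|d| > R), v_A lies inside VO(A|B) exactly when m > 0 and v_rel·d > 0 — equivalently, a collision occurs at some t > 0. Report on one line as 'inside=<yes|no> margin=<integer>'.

d = (-2, -12),  |d|² = 148;  R = 5+6 = 11,  c = 148−11² = 27
v_rel = (4, -5),  |v_rel|² = 41;  v_rel·d = (4)·(-2) + (-5)·(-12) = 52
41·t² − 104·t + 27 = 0  ⇒  m = 52² − 41·27 = 1597
m = 1597 > 0,  v_rel·d = 52 > 0  ⇒  inside

inside=yes margin=1597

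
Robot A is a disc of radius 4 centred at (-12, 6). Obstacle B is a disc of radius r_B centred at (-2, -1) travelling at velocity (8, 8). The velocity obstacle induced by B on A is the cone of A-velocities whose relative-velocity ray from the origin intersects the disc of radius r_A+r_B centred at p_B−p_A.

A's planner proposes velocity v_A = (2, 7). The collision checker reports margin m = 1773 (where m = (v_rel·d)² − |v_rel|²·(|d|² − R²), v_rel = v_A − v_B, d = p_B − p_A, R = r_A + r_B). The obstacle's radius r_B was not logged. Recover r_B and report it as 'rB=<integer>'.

m = 1773
d = (10, -7);  v_rel = (-6, -1),  |v_rel|² = 37
v_rel×d = (-6)·(-7) − (-1)·(10) = 52
since m = R²·37 − 52²:  R² = (2704 + 1773) / 37 = 121
R = √121 = 11  ⇒  r_B = 11 − 4 = 7

rB=7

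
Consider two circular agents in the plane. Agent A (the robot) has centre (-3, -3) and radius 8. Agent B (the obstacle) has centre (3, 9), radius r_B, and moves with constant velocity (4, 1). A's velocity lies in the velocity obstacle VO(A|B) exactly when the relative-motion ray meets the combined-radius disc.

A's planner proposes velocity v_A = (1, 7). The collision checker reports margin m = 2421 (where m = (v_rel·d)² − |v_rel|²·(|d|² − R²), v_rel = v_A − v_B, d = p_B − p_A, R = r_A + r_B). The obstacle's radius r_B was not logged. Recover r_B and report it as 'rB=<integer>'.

m = 2421
d = (6, 12);  v_rel = (-3, 6),  |v_rel|² = 45
v_rel×d = (-3)·(12) − (6)·(6) = -72
since m = R²·45 − (-72)²:  R² = (5184 + 2421) / 45 = 169
R = √169 = 13  ⇒  r_B = 13 − 8 = 5

rB=5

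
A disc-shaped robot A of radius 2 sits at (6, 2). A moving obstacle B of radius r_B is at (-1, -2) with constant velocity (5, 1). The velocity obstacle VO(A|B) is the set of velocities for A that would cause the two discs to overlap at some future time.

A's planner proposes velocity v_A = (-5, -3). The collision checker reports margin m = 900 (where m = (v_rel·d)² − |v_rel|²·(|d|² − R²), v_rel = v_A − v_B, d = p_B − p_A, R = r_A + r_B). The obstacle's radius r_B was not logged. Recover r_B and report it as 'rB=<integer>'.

m = 900
d = (-7, -4);  v_rel = (-10, -4),  |v_rel|² = 116
v_rel×d = (-10)·(-4) − (-4)·(-7) = 12
since m = R²·116 − 12²:  R² = (144 + 900) / 116 = 9
R = √9 = 3  ⇒  r_B = 3 − 2 = 1

rB=1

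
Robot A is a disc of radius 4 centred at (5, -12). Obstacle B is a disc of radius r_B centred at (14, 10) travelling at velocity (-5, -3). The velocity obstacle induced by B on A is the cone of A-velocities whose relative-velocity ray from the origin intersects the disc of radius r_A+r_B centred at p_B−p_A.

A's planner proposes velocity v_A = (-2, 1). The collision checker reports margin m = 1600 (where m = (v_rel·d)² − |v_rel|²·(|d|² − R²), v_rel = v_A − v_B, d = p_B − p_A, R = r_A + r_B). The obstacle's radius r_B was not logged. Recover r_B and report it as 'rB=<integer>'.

m = 1600
d = (9, 22);  v_rel = (3, 4),  |v_rel|² = 25
v_rel×d = (3)·(22) − (4)·(9) = 30
since m = R²·25 − 30²:  R² = (900 + 1600) / 25 = 100
R = √100 = 10  ⇒  r_B = 10 − 4 = 6

rB=6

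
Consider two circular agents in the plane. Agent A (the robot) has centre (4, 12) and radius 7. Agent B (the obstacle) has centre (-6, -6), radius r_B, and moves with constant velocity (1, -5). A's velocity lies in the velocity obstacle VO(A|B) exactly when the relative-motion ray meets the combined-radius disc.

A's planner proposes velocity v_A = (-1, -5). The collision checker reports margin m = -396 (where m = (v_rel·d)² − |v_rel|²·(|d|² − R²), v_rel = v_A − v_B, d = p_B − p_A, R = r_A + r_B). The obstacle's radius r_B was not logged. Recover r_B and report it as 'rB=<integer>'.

m = -396
d = (-10, -18);  v_rel = (-2, 0),  |v_rel|² = 4
v_rel×d = (-2)·(-18) − (0)·(-10) = 36
since m = R²·4 − 36²:  R² = (1296 + -396) / 4 = 225
R = √225 = 15  ⇒  r_B = 15 − 7 = 8

rB=8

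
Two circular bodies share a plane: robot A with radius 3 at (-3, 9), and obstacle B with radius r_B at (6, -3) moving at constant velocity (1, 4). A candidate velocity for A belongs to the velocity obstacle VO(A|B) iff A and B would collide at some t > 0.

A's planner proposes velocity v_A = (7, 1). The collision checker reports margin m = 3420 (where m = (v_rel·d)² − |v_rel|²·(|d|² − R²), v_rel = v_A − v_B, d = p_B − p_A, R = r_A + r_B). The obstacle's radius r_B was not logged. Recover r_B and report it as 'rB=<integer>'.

m = 3420
d = (9, -12);  v_rel = (6, -3),  |v_rel|² = 45
v_rel×d = (6)·(-12) − (-3)·(9) = -45
since m = R²·45 − (-45)²:  R² = (2025 + 3420) / 45 = 121
R = √121 = 11  ⇒  r_B = 11 − 3 = 8

rB=8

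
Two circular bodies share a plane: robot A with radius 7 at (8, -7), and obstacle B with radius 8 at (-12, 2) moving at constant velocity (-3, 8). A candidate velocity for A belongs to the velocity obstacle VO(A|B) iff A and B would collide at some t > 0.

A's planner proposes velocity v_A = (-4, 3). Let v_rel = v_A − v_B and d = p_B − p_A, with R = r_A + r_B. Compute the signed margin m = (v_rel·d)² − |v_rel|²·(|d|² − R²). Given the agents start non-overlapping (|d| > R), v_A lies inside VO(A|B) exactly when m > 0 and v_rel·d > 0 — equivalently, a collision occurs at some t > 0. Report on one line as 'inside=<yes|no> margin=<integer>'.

d = (-20, 9),  |d|² = 481;  R = 7+8 = 15,  c = 481−15² = 256
v_rel = (-1, -5),  |v_rel|² = 26;  v_rel·d = (-1)·(-20) + (-5)·(9) = -25
26·t² + 50·t + 256 = 0  ⇒  m = (-25)² − 26·256 = -6031
m = -6031 < 0,  v_rel·d = -25 < 0  ⇒  outside

inside=no margin=-6031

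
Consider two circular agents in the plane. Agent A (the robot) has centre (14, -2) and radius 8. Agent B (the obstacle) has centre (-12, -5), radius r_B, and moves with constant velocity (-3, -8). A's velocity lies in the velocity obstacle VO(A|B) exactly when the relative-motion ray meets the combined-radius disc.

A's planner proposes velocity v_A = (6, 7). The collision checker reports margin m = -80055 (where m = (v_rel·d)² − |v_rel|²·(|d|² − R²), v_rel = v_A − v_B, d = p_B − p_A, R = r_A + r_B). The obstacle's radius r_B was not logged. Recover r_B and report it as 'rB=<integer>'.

m = -80055
d = (-26, -3);  v_rel = (9, 15),  |v_rel|² = 306
v_rel×d = (9)·(-3) − (15)·(-26) = 363
since m = R²·306 − 363²:  R² = (131769 + -80055) / 306 = 169
R = √169 = 13  ⇒  r_B = 13 − 8 = 5

rB=5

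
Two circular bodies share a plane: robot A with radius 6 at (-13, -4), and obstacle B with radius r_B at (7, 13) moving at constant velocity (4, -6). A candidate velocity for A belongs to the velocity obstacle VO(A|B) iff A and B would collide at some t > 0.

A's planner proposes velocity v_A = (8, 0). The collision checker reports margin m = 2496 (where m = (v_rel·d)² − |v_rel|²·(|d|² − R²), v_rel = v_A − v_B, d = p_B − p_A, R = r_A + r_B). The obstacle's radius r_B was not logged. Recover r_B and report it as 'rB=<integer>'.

m = 2496
d = (20, 17);  v_rel = (4, 6),  |v_rel|² = 52
v_rel×d = (4)·(17) − (6)·(20) = -52
since m = R²·52 − (-52)²:  R² = (2704 + 2496) / 52 = 100
R = √100 = 10  ⇒  r_B = 10 − 6 = 4

rB=4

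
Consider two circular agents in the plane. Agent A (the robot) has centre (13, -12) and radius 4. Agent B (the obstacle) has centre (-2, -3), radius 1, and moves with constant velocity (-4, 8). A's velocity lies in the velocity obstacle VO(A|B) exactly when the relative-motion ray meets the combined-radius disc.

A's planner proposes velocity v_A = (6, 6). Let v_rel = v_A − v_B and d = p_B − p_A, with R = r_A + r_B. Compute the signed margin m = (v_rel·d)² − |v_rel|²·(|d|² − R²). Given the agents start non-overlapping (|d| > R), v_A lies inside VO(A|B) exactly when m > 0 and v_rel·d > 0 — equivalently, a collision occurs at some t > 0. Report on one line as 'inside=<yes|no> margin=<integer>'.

d = (-15, 9),  |d|² = 306;  R = 4+1 = 5,  c = 306−5² = 281
v_rel = (10, -2),  |v_rel|² = 104;  v_rel·d = (10)·(-15) + (-2)·(9) = -168
104·t² + 336·t + 281 = 0  ⇒  m = (-168)² − 104·281 = -1000
m = -1000 < 0,  v_rel·d = -168 < 0  ⇒  outside

inside=no margin=-1000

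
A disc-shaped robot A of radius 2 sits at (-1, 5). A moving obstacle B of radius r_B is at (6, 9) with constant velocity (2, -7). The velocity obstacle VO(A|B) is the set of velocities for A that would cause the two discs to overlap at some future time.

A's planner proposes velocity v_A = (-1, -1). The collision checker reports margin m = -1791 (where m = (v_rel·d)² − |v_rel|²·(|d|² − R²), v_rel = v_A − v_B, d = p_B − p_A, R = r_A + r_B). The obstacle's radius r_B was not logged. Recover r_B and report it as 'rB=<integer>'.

m = -1791
d = (7, 4);  v_rel = (-3, 6),  |v_rel|² = 45
v_rel×d = (-3)·(4) − (6)·(7) = -54
since m = R²·45 − (-54)²:  R² = (2916 + -1791) / 45 = 25
R = √25 = 5  ⇒  r_B = 5 − 2 = 3

rB=3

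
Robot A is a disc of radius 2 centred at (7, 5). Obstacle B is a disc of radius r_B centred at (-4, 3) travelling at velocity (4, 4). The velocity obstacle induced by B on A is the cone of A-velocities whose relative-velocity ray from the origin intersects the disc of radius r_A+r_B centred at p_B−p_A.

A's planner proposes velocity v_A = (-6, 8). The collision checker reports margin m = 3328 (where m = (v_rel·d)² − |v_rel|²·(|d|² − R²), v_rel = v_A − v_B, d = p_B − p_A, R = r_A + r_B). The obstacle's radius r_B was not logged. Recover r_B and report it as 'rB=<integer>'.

m = 3328
d = (-11, -2);  v_rel = (-10, 4),  |v_rel|² = 116
v_rel×d = (-10)·(-2) − (4)·(-11) = 64
since m = R²·116 − 64²:  R² = (4096 + 3328) / 116 = 64
R = √64 = 8  ⇒  r_B = 8 − 2 = 6

rB=6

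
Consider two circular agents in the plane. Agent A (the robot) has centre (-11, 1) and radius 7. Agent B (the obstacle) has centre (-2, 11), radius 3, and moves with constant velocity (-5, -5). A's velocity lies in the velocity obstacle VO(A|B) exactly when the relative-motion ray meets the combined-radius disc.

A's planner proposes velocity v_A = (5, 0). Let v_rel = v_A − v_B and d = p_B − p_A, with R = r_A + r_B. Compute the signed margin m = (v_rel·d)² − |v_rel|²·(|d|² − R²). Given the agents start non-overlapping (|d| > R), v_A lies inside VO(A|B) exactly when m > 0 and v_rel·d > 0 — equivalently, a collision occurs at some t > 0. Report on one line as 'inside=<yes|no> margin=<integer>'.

d = (9, 10),  |d|² = 181;  R = 7+3 = 10,  c = 181−10² = 81
v_rel = (10, 5),  |v_rel|² = 125;  v_rel·d = (10)·(9) + (5)·(10) = 140
125·t² − 280·t + 81 = 0  ⇒  m = 140² − 125·81 = 9475
m = 9475 > 0,  v_rel·d = 140 > 0  ⇒  inside

inside=yes margin=9475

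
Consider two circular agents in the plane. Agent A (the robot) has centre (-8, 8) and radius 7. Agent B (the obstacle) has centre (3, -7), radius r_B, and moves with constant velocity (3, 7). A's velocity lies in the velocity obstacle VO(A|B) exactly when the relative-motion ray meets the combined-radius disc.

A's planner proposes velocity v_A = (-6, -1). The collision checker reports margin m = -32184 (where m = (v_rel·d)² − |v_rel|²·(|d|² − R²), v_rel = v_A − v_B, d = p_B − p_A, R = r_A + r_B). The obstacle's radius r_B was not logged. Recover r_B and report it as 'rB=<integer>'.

m = -32184
d = (11, -15);  v_rel = (-9, -8),  |v_rel|² = 145
v_rel×d = (-9)·(-15) − (-8)·(11) = 223
since m = R²·145 − 223²:  R² = (49729 + -32184) / 145 = 121
R = √121 = 11  ⇒  r_B = 11 − 7 = 4

rB=4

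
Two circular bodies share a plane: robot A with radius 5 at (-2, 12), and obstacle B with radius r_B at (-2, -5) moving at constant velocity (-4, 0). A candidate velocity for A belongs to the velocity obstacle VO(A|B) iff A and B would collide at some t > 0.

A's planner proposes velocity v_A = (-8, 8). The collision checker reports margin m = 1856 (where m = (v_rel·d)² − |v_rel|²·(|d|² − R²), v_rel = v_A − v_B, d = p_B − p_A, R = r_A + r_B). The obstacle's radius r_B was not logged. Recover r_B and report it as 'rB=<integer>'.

m = 1856
d = (0, -17);  v_rel = (-4, 8),  |v_rel|² = 80
v_rel×d = (-4)·(-17) − (8)·(0) = 68
since m = R²·80 − 68²:  R² = (4624 + 1856) / 80 = 81
R = √81 = 9  ⇒  r_B = 9 − 5 = 4

rB=4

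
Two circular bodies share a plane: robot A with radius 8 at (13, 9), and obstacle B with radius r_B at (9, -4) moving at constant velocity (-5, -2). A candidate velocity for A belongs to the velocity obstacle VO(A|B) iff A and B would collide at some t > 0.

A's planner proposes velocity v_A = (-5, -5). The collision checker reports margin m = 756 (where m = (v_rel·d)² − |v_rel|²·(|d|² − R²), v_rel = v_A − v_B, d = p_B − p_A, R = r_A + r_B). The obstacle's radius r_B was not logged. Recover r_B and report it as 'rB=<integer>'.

m = 756
d = (-4, -13);  v_rel = (0, -3),  |v_rel|² = 9
v_rel×d = (0)·(-13) − (-3)·(-4) = -12
since m = R²·9 − (-12)²:  R² = (144 + 756) / 9 = 100
R = √100 = 10  ⇒  r_B = 10 − 8 = 2

rB=2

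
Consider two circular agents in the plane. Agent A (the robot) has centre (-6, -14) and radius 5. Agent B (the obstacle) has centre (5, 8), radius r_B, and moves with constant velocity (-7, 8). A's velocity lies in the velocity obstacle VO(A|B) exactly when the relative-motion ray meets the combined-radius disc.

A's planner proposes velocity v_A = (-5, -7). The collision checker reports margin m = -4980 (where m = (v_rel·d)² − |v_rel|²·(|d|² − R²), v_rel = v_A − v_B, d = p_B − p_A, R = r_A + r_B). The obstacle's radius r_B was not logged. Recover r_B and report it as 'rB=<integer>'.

m = -4980
d = (11, 22);  v_rel = (2, -15),  |v_rel|² = 229
v_rel×d = (2)·(22) − (-15)·(11) = 209
since m = R²·229 − 209²:  R² = (43681 + -4980) / 229 = 169
R = √169 = 13  ⇒  r_B = 13 − 5 = 8

rB=8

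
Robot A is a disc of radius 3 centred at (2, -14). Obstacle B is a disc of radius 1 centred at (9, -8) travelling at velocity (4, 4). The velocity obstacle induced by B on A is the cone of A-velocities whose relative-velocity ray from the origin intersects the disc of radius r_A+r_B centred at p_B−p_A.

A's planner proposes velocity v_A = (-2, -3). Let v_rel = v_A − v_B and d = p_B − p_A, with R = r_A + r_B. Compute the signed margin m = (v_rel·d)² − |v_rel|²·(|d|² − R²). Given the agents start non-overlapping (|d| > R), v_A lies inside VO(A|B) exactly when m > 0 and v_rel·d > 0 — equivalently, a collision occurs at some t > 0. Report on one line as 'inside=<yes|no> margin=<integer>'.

d = (7, 6),  |d|² = 85;  R = 3+1 = 4,  c = 85−4² = 69
v_rel = (-6, -7),  |v_rel|² = 85;  v_rel·d = (-6)·(7) + (-7)·(6) = -84
85·t² + 168·t + 69 = 0  ⇒  m = (-84)² − 85·69 = 1191
m = 1191 > 0,  v_rel·d = -84 < 0  ⇒  outside

inside=no margin=1191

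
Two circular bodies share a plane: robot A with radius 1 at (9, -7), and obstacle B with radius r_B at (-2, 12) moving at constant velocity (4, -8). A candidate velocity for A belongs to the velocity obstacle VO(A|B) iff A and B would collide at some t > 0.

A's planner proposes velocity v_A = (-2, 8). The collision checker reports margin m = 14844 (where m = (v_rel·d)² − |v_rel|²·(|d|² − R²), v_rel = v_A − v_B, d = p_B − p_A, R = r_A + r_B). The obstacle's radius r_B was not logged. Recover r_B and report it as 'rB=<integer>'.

m = 14844
d = (-11, 19);  v_rel = (-6, 16),  |v_rel|² = 292
v_rel×d = (-6)·(19) − (16)·(-11) = 62
since m = R²·292 − 62²:  R² = (3844 + 14844) / 292 = 64
R = √64 = 8  ⇒  r_B = 8 − 1 = 7

rB=7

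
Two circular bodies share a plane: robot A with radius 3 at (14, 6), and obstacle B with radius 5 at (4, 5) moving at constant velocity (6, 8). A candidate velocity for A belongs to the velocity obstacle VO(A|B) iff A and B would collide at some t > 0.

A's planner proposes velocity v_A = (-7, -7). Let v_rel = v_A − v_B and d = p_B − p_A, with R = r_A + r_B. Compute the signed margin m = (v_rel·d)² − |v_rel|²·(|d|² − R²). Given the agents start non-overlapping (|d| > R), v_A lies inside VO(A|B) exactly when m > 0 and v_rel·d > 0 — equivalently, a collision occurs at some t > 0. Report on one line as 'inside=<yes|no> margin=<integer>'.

d = (-10, -1),  |d|² = 101;  R = 3+5 = 8,  c = 101−8² = 37
v_rel = (-13, -15),  |v_rel|² = 394;  v_rel·d = (-13)·(-10) + (-15)·(-1) = 145
394·t² − 290·t + 37 = 0  ⇒  m = 145² − 394·37 = 6447
m = 6447 > 0,  v_rel·d = 145 > 0  ⇒  inside

inside=yes margin=6447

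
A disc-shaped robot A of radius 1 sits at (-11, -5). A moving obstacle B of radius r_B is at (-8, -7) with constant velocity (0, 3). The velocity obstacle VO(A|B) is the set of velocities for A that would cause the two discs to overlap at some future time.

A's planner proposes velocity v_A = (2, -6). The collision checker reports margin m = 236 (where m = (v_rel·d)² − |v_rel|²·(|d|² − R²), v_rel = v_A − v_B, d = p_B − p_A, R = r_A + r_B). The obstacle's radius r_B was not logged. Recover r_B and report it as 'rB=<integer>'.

m = 236
d = (3, -2);  v_rel = (2, -9),  |v_rel|² = 85
v_rel×d = (2)·(-2) − (-9)·(3) = 23
since m = R²·85 − 23²:  R² = (529 + 236) / 85 = 9
R = √9 = 3  ⇒  r_B = 3 − 1 = 2

rB=2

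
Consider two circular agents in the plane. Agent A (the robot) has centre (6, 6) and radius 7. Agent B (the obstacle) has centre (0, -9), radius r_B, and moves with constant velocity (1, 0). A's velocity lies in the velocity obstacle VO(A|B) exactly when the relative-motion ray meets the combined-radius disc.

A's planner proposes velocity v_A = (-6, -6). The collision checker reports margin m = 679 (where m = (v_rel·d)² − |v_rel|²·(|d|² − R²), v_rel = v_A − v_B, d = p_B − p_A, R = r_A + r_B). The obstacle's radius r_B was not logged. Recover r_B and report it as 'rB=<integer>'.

m = 679
d = (-6, -15);  v_rel = (-7, -6),  |v_rel|² = 85
v_rel×d = (-7)·(-15) − (-6)·(-6) = 69
since m = R²·85 − 69²:  R² = (4761 + 679) / 85 = 64
R = √64 = 8  ⇒  r_B = 8 − 7 = 1

rB=1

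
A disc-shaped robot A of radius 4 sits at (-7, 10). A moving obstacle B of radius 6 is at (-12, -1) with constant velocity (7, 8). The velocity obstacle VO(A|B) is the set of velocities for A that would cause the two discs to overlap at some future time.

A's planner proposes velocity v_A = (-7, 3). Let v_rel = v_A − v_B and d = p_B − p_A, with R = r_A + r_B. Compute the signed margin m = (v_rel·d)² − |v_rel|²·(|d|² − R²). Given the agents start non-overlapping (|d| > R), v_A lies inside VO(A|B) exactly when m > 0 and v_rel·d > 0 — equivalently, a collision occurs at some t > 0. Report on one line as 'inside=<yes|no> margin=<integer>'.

d = (-5, -11),  |d|² = 146;  R = 4+6 = 10,  c = 146−10² = 46
v_rel = (-14, -5),  |v_rel|² = 221;  v_rel·d = (-14)·(-5) + (-5)·(-11) = 125
221·t² − 250·t + 46 = 0  ⇒  m = 125² − 221·46 = 5459
m = 5459 > 0,  v_rel·d = 125 > 0  ⇒  inside

inside=yes margin=5459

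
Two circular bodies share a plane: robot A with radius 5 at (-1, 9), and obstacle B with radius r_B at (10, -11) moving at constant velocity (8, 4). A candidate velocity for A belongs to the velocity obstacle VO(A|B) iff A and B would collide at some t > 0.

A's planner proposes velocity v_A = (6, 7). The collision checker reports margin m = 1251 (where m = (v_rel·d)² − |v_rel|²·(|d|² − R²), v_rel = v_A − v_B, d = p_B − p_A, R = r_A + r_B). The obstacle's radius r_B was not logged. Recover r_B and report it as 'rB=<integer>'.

m = 1251
d = (11, -20);  v_rel = (-2, 3),  |v_rel|² = 13
v_rel×d = (-2)·(-20) − (3)·(11) = 7
since m = R²·13 − 7²:  R² = (49 + 1251) / 13 = 100
R = √100 = 10  ⇒  r_B = 10 − 5 = 5

rB=5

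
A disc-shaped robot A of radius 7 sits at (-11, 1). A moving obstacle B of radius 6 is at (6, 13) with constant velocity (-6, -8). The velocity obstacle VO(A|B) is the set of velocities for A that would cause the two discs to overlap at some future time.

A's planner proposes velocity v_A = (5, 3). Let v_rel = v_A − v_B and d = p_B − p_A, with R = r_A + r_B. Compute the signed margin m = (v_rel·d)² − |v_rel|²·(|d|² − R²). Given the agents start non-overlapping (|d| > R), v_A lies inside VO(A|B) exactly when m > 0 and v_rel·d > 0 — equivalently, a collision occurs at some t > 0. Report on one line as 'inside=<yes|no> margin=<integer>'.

d = (17, 12),  |d|² = 433;  R = 7+6 = 13,  c = 433−13² = 264
v_rel = (11, 11),  |v_rel|² = 242;  v_rel·d = (11)·(17) + (11)·(12) = 319
242·t² − 638·t + 264 = 0  ⇒  m = 319² − 242·264 = 37873
m = 37873 > 0,  v_rel·d = 319 > 0  ⇒  inside

inside=yes margin=37873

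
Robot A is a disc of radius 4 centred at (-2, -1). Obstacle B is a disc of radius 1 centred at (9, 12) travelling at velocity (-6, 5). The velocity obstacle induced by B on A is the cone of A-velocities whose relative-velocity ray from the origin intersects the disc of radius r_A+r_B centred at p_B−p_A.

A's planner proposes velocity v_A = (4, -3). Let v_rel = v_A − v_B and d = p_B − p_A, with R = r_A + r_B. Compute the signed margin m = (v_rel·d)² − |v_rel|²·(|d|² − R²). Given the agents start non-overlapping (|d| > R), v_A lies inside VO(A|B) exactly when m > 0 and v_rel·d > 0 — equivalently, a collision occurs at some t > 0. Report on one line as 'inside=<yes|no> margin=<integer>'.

d = (11, 13),  |d|² = 290;  R = 4+1 = 5,  c = 290−5² = 265
v_rel = (10, -8),  |v_rel|² = 164;  v_rel·d = (10)·(11) + (-8)·(13) = 6
164·t² − 12·t + 265 = 0  ⇒  m = 6² − 164·265 = -43424
m = -43424 < 0,  v_rel·d = 6 > 0  ⇒  outside

inside=no margin=-43424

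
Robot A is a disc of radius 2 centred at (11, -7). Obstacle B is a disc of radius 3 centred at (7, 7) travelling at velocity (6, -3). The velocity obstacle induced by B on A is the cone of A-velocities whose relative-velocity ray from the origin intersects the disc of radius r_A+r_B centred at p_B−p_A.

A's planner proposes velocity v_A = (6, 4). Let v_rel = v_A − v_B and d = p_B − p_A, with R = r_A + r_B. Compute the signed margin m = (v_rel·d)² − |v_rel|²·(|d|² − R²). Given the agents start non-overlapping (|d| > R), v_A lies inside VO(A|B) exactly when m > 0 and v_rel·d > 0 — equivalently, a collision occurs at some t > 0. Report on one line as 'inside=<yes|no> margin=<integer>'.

d = (-4, 14),  |d|² = 212;  R = 2+3 = 5,  c = 212−5² = 187
v_rel = (0, 7),  |v_rel|² = 49;  v_rel·d = (0)·(-4) + (7)·(14) = 98
49·t² − 196·t + 187 = 0  ⇒  m = 98² − 49·187 = 441
m = 441 > 0,  v_rel·d = 98 > 0  ⇒  inside

inside=yes margin=441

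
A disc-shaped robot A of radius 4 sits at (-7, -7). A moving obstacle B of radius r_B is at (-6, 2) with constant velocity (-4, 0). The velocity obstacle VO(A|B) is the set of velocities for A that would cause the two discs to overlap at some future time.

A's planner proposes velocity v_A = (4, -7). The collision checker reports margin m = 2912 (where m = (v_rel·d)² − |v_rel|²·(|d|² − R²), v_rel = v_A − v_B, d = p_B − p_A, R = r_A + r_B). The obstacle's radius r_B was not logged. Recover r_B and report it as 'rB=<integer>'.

m = 2912
d = (1, 9);  v_rel = (8, -7),  |v_rel|² = 113
v_rel×d = (8)·(9) − (-7)·(1) = 79
since m = R²·113 − 79²:  R² = (6241 + 2912) / 113 = 81
R = √81 = 9  ⇒  r_B = 9 − 4 = 5

rB=5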